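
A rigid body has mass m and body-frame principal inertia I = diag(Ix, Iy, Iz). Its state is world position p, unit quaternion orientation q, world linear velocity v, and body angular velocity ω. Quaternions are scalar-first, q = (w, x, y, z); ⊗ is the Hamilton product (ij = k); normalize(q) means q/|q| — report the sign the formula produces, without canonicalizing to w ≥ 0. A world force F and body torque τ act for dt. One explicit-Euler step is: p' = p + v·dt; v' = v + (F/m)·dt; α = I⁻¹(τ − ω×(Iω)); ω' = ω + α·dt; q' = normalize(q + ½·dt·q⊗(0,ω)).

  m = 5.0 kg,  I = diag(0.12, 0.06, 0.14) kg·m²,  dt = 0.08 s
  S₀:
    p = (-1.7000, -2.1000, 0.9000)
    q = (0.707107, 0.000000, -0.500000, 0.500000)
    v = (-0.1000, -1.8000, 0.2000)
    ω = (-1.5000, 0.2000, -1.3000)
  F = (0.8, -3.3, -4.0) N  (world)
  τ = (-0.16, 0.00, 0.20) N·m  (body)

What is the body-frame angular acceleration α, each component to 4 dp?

precession coupling ω×(Iω) = (-0.0208, -0.0390, 0.0180)
α = I⁻¹(τ − ω×Iω) = (-1.1600, 0.6500, 1.3000)

α = (-1.1600, 0.6500, 1.3000)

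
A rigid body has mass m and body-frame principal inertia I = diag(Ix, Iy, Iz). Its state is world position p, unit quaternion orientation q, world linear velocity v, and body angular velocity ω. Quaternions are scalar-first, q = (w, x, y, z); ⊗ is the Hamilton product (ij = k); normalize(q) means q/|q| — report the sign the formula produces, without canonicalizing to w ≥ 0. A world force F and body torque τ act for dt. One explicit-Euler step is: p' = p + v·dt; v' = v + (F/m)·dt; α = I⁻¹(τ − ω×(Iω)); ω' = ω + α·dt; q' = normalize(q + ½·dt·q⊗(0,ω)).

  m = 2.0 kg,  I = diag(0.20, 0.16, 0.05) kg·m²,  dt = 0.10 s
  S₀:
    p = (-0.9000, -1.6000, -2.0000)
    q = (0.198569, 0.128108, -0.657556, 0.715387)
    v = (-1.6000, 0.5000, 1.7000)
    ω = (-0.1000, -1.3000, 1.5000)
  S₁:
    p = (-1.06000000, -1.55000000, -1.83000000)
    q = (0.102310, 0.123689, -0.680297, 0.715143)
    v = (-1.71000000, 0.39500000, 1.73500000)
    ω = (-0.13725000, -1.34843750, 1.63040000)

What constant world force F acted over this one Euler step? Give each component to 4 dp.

Δv = v₁−v₀ = (-0.11000000, -0.10500000, 0.03500000)
m·(v₁−v₀)/dt = (-2.2000, -2.1000, 0.7000)

F = (-2.2000, -2.1000, 0.7000)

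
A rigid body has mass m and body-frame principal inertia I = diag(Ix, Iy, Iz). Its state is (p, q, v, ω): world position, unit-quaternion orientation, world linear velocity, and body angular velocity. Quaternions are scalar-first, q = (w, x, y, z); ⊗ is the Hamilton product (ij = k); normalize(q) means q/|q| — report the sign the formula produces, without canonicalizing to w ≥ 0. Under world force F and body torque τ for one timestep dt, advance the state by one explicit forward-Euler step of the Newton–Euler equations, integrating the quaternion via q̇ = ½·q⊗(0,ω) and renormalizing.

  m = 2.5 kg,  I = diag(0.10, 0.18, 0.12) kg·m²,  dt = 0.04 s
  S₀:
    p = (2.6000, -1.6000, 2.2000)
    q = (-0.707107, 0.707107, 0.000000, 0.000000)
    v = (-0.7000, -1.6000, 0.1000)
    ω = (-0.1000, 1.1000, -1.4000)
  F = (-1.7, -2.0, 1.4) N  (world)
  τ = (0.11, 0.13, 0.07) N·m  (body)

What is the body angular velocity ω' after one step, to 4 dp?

(τ − ω×Iω)/I = (0.1760, 0.7378, 0.6567)
ω + α·dt = (-0.0930, 1.1295, -1.3737)

ω' = (-0.0930, 1.1295, -1.3737)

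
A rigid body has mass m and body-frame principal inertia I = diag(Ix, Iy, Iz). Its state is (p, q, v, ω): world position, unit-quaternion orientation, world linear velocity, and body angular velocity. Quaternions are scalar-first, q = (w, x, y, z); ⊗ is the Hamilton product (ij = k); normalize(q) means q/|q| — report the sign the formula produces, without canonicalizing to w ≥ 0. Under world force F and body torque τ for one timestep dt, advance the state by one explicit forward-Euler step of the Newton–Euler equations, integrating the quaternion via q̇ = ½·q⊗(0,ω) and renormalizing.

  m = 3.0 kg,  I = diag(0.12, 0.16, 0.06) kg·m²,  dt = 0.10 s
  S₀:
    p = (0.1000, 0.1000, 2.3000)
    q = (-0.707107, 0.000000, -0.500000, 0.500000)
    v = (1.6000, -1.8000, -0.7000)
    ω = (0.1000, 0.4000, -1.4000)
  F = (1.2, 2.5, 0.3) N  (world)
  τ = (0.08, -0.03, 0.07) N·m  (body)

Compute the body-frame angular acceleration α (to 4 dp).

precession coupling ω×(Iω) = (0.0560, -0.0084, 0.0016)
angular accel α = (0.2000, -0.1350, 1.1400)

α = (0.2000, -0.1350, 1.1400)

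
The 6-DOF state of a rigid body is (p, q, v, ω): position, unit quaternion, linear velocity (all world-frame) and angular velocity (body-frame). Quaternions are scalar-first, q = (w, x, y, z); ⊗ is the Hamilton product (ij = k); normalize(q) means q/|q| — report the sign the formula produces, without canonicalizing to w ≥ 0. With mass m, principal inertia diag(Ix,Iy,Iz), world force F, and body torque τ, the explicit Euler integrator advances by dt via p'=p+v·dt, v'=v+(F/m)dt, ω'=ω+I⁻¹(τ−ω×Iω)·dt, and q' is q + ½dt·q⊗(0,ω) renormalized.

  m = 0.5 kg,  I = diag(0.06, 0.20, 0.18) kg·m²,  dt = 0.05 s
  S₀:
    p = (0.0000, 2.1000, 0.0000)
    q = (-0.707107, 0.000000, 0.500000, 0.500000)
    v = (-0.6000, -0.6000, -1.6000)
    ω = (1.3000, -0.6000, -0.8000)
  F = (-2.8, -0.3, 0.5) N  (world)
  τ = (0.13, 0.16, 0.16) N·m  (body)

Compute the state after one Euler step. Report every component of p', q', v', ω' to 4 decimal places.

α = I⁻¹(τ − ω×Iω) = (2.3267, 0.1760, 1.4956)
new body rate ω' = (1.4163, -0.5912, -0.7252)
Hamilton product q⊗(0,ω) = (0.7000000, -1.0192391, 1.0742642, -0.0843144)
q + ½dt·q⊗(0,ω), renormalized = (-0.6890, -0.0255, 0.5264, 0.4975)
a = (-5.6000, -0.6000, 1.0000)
p' = p + v·dt = (-0.0300, 2.0700, -0.0800)
v + (F/m)dt = (-0.8800, -0.6300, -1.5500)

p' = (-0.0300, 2.0700, -0.0800)
q' = (-0.6890, -0.0255, 0.5264, 0.4975)
v' = (-0.8800, -0.6300, -1.5500)
ω' = (1.4163, -0.5912, -0.7252)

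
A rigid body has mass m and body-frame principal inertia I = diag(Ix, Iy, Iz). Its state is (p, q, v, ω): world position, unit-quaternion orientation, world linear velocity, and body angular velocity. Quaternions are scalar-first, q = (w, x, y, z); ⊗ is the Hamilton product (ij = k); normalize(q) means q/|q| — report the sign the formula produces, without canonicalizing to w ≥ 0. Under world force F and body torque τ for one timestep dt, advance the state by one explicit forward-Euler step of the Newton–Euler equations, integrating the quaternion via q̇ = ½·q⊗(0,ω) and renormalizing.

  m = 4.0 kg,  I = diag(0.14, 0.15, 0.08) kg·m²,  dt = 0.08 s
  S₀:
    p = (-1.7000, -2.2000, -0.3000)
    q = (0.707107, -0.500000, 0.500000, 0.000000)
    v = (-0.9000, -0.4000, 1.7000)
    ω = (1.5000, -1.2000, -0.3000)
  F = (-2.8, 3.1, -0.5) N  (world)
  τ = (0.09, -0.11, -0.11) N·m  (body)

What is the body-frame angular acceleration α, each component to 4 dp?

ω×(Iω) gyroscopic = (-0.0252, -0.0270, -0.0180)
(τ − ω×Iω)/I = (0.8229, -0.5533, -1.1500)

α = (0.8229, -0.5533, -1.1500)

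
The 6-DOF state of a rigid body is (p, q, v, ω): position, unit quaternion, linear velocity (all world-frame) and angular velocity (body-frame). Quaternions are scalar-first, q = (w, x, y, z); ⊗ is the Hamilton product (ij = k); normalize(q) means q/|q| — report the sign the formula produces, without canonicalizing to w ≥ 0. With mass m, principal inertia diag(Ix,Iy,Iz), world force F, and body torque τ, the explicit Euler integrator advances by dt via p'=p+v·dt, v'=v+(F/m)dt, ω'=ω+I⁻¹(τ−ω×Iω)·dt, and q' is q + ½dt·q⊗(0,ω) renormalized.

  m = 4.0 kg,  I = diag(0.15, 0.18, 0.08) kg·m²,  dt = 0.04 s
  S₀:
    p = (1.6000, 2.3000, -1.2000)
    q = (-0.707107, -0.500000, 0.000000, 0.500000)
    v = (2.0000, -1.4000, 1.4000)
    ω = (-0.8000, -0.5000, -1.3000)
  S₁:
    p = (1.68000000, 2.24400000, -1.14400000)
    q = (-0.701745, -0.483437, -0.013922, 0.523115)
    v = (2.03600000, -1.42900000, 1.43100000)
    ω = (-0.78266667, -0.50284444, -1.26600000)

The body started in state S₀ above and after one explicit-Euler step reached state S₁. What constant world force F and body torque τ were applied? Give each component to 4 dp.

ω₁ − ω₀ = (0.01733333, -0.00284444, 0.03400000)
gyro term ω₀×Iω₀ = (-0.0650, 0.0728, 0.0120)
applied torque τ = (0.0000, 0.0600, 0.0800)
v₁ − v₀ = (0.03600000, -0.02900000, 0.03100000)
m·(v₁−v₀)/dt = (3.6000, -2.9000, 3.1000)

F = (3.6000, -2.9000, 3.1000)
τ = (0.0000, 0.0600, 0.0800)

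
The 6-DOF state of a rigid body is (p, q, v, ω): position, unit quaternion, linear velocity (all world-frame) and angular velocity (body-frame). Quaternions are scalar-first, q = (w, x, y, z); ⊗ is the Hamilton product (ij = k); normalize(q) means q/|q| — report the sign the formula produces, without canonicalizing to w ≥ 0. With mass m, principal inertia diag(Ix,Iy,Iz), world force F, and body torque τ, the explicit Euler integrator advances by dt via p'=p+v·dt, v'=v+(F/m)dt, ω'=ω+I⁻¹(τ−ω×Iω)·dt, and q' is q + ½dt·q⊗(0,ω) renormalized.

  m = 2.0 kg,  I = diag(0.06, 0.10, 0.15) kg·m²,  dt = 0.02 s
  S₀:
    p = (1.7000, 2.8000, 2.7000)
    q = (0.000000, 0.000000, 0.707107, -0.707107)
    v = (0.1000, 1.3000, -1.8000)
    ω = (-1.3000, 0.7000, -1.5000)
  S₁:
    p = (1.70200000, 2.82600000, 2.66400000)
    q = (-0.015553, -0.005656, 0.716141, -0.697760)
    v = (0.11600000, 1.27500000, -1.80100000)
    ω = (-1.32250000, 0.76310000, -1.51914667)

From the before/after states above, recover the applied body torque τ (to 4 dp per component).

τ = (-0.1200, 0.1400, -0.1800)

rate change Δω = (-0.02250000, 0.06310000, -0.01914667)
ω₀×(Iω₀) = (-0.0525, -0.1755, -0.0364)
I·α + gyro = (-0.1200, 0.1400, -0.1800)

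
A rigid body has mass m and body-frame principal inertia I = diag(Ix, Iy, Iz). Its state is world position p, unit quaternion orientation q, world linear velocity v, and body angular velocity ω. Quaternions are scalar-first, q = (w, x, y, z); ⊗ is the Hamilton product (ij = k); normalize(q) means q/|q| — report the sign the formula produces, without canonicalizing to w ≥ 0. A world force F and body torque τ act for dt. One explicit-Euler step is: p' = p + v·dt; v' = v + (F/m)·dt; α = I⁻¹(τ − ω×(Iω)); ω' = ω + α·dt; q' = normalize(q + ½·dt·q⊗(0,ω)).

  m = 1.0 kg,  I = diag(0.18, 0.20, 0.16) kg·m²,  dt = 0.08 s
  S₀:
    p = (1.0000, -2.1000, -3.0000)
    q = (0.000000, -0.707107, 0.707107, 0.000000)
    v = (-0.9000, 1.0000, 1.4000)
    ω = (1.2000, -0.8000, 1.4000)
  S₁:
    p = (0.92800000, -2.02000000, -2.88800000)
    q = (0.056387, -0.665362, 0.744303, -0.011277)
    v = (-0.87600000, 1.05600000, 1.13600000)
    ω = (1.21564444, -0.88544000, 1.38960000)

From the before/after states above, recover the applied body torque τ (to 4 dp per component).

Δω = ω₁−ω₀ = (0.01564444, -0.08544000, -0.01040000)
gyro term ω₀×Iω₀ = (0.0448, 0.0336, -0.0192)
τ = I·(Δω/dt) + ω₀×(Iω₀) = (0.0800, -0.1800, -0.0400)

τ = (0.0800, -0.1800, -0.0400)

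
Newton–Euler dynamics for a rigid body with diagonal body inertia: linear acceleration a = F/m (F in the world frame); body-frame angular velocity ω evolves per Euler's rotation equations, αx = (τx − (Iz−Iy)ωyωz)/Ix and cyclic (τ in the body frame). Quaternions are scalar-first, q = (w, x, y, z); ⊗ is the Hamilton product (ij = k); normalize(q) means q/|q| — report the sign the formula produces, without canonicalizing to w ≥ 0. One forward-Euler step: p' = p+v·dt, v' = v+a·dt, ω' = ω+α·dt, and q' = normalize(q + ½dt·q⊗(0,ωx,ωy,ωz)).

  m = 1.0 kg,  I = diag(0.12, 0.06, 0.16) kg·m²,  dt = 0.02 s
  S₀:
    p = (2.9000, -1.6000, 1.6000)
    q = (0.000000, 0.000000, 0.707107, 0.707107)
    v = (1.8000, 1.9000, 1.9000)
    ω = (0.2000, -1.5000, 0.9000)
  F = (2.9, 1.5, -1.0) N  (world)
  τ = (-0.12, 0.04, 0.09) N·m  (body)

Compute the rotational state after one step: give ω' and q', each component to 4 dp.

ω' = (0.2025, -1.4843, 0.9090)
q' = (0.0042, 0.0170, 0.7084, 0.7056)

angular accel α = (0.1250, 0.7867, 0.4500)
new body rate ω' = (0.2025, -1.4843, 0.9090)
Hamilton product q⊗(0,ω) = (0.4242642, 1.6970568, 0.1414214, -0.1414214)
q' = normalize(q + ½dt·q⊗(0,ω)) = (0.0042, 0.0170, 0.7084, 0.7056)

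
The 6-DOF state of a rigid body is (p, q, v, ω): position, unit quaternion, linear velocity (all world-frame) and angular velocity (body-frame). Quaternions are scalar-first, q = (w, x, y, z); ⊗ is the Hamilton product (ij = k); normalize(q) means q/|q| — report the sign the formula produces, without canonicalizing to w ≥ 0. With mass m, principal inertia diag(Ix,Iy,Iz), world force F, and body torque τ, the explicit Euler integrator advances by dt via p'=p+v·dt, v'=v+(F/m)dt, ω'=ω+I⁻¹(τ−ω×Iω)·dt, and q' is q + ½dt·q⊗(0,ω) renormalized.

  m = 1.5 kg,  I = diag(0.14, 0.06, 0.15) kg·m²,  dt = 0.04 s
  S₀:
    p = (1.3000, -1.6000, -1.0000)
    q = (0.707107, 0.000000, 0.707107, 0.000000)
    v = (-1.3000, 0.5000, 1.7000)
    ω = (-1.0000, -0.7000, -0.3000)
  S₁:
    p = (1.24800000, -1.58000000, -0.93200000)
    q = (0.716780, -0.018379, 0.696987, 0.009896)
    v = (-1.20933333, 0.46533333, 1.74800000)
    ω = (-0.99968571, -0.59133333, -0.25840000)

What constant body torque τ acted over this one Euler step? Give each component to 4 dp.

τ = (0.0200, 0.1600, 0.1000)

rate change Δω = (0.00031429, 0.10866667, 0.04160000)
precession coupling = (0.0189, -0.0030, -0.0560)
applied torque τ = (0.0200, 0.1600, 0.1000)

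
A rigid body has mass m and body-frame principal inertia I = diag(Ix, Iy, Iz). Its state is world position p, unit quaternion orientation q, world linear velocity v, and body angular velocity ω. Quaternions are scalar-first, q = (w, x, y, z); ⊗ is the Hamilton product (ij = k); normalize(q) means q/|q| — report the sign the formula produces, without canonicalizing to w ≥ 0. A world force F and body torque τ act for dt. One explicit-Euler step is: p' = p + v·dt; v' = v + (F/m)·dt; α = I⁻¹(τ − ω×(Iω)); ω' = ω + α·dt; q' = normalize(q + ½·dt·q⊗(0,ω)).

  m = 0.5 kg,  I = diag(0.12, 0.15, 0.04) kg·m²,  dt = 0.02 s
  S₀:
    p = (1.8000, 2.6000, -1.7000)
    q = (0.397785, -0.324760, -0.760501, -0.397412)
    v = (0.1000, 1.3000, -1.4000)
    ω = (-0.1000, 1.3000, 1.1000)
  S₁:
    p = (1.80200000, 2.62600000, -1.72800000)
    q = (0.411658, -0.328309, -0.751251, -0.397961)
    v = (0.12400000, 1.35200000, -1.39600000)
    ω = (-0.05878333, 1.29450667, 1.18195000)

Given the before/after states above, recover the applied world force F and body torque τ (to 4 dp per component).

rate change Δω = (0.04121667, -0.00549333, 0.08195000)
applied torque τ = (0.0900, -0.0500, 0.1600)
v₁ − v₀ = (0.02400000, 0.05200000, 0.00400000)
F = m·Δv/dt = (0.6000, 1.3000, 0.1000)

F = (0.6000, 1.3000, 0.1000)
τ = (0.0900, -0.0500, 0.1600)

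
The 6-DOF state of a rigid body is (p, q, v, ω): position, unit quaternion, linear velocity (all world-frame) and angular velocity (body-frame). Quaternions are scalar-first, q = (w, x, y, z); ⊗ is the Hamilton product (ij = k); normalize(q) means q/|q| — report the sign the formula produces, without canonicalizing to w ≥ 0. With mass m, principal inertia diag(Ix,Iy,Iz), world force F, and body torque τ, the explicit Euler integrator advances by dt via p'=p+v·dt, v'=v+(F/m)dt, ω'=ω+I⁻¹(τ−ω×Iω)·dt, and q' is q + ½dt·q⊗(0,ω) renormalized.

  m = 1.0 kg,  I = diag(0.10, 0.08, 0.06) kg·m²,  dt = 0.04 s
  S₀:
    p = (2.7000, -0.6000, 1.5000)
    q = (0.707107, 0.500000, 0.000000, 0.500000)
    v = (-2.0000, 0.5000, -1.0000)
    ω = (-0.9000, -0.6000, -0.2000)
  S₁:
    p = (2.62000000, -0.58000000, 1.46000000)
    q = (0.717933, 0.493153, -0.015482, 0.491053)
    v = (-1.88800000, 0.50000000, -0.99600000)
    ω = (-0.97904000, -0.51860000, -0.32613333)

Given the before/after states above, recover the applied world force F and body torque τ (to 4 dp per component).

v₁ − v₀ = (0.11200000, 0.00000000, 0.00400000)
applied force F = (2.8000, 0.0000, 0.1000)
rate change Δω = (-0.07904000, 0.08140000, -0.12613333)
precession coupling = (-0.0024, 0.0072, -0.0108)
τ = I·(Δω/dt) + ω₀×(Iω₀) = (-0.2000, 0.1700, -0.2000)

F = (2.8000, 0.0000, 0.1000)
τ = (-0.2000, 0.1700, -0.2000)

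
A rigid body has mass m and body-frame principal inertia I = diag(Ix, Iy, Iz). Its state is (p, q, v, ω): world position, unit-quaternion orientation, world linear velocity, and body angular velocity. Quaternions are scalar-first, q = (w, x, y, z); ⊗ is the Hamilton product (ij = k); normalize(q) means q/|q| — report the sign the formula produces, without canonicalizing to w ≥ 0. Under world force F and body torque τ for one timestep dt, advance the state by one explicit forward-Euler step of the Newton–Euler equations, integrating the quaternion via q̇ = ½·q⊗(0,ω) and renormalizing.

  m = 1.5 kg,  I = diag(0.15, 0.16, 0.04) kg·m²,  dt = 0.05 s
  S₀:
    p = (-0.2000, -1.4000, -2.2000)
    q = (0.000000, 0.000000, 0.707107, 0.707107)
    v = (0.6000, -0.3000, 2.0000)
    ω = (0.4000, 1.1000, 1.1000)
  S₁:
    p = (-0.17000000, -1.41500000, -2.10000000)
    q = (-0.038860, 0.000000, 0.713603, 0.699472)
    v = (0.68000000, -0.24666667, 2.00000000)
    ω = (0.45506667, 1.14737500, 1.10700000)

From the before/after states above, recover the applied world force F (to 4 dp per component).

Δv = v₁−v₀ = (0.08000000, 0.05333333, 0.00000000)
applied force F = (2.4000, 1.6000, 0.0000)

F = (2.4000, 1.6000, 0.0000)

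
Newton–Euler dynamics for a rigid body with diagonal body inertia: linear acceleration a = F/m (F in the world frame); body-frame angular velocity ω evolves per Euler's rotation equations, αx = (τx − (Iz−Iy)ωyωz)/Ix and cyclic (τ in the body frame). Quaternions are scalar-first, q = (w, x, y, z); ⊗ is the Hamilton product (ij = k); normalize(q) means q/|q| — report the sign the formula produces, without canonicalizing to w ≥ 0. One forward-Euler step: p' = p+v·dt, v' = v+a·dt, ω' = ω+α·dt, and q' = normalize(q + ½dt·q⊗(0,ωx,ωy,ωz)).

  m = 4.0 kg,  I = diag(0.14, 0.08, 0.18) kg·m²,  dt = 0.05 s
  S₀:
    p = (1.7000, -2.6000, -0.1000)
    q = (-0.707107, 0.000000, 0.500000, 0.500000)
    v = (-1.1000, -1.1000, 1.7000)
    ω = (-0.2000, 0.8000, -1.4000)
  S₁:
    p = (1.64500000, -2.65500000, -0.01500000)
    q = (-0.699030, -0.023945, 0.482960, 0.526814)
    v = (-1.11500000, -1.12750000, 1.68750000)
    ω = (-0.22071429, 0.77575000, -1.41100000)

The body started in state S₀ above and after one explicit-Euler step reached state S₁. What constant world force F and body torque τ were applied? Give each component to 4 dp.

v₁ − v₀ = (-0.01500000, -0.02750000, -0.01250000)
F = m·Δv/dt = (-1.2000, -2.2000, -1.0000)
Δω = ω₁−ω₀ = (-0.02071429, -0.02425000, -0.01100000)
ω₀×(Iω₀) = (-0.1120, -0.0112, 0.0096)
I·α + gyro = (-0.1700, -0.0500, -0.0300)

F = (-1.2000, -2.2000, -1.0000)
τ = (-0.1700, -0.0500, -0.0300)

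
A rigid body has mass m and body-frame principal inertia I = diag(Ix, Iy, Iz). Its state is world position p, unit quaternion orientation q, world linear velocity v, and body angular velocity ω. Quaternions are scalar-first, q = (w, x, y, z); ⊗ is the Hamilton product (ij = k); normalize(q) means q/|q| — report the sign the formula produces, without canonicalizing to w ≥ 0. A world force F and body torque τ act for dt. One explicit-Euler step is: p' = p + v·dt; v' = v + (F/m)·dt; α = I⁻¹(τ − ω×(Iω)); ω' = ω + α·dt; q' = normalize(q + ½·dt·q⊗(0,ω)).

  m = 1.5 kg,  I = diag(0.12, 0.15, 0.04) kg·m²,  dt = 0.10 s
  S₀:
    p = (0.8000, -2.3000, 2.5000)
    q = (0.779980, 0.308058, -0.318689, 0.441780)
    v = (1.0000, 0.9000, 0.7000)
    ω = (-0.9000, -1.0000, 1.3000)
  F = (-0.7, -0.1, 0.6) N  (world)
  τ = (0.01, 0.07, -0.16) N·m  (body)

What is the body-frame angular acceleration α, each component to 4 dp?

α = (-1.1083, 1.0907, -4.6750)

precession coupling ω×(Iω) = (0.1430, -0.0936, 0.0270)
α = I⁻¹(τ − ω×Iω) = (-1.1083, 1.0907, -4.6750)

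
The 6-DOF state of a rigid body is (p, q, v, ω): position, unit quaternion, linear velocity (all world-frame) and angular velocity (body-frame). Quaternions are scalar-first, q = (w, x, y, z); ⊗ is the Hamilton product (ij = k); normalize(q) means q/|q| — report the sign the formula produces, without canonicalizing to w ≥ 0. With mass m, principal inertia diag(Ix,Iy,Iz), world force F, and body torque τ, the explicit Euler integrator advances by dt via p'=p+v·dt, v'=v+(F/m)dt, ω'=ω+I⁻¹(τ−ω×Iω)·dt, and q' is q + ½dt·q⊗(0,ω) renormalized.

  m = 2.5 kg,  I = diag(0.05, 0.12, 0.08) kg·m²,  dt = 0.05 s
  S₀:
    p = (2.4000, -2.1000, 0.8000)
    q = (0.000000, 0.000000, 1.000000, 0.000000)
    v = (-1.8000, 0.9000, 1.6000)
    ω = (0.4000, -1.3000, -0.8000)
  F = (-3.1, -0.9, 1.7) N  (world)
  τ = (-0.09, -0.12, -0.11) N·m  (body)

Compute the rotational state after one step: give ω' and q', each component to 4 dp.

(τ − ω×Iω)/I = (-0.9680, -1.0800, -0.9200)
new body rate ω' = (0.3516, -1.3540, -0.8460)
Hamilton product q⊗(0,ω) = (1.3000000, -0.8000000, 0.0000000, -0.4000000)
q' = normalize(q + ½dt·q⊗(0,ω)) = (0.0325, -0.0200, 0.9992, -0.0100)

ω' = (0.3516, -1.3540, -0.8460)
q' = (0.0325, -0.0200, 0.9992, -0.0100)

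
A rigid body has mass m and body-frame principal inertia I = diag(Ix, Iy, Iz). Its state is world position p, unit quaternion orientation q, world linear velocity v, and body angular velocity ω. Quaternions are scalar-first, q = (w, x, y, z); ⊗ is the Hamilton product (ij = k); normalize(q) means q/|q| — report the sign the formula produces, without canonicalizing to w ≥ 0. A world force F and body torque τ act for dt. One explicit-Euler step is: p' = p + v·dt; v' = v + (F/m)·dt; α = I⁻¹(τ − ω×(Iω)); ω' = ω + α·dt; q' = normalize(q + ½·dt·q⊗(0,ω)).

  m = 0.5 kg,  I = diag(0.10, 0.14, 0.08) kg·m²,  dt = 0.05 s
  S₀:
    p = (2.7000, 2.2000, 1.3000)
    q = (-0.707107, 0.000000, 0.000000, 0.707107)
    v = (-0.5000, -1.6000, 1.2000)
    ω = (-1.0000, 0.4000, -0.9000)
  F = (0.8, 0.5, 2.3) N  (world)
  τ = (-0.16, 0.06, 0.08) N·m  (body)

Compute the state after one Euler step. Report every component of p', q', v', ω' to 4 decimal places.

p' = (2.6750, 2.1200, 1.3600)
q' = (-0.6908, 0.0106, -0.0247, 0.7226)
v' = (-0.4200, -1.5500, 1.4300)
ω' = (-1.0908, 0.4150, -0.8400)

a = F/m = (1.6000, 1.0000, 4.6000)
new position p' = (2.6750, 2.1200, 1.3600)
v' = v + a·dt = (-0.4200, -1.5500, 1.4300)
gyro term ω×Iω = (0.0216, 0.0180, -0.0160)
α = I⁻¹(τ − ω×Iω) = (-1.8160, 0.3000, 1.2000)
new body rate ω' = (-1.0908, 0.4150, -0.8400)
Hamilton product q⊗(0,ω) = (0.6363963, 0.4242642, -0.9899498, 0.6363963)
q + ½dt·q⊗(0,ω), renormalized = (-0.6908, 0.0106, -0.0247, 0.7226)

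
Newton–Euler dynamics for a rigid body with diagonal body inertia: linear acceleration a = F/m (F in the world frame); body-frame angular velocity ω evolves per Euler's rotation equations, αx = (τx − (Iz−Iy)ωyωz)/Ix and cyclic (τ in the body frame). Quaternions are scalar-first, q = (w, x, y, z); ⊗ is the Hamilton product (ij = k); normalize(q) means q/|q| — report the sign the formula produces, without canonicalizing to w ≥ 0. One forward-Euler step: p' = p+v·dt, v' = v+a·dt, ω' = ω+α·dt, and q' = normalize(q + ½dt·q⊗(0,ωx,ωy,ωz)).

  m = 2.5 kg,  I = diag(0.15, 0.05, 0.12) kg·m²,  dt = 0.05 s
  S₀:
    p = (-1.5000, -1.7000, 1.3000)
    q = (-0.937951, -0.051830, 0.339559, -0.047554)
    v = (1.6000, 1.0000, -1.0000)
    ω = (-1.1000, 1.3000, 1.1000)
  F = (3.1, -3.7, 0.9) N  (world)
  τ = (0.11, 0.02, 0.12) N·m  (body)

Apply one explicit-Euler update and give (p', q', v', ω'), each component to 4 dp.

a = F/m = (1.2400, -1.4800, 0.3600)
p' = p + v·dt = (-1.4200, -1.6500, 1.2500)
v + (F/m)dt = (1.6620, 0.9260, -0.9820)
gyro term ω×Iω = (0.1001, -0.0363, 0.1430)
α = I⁻¹(τ − ω×Iω) = (0.0660, 1.1260, -0.1917)
ω + α·dt = (-1.0967, 1.3563, 1.0904)
Hamilton product q⊗(0,ω) = (-0.4461303, 1.4670812, -1.1100139, -0.7256102)
q + ½dt·q⊗(0,ω), renormalized = (-0.9479, -0.0151, 0.3114, -0.0656)

p' = (-1.4200, -1.6500, 1.2500)
q' = (-0.9479, -0.0151, 0.3114, -0.0656)
v' = (1.6620, 0.9260, -0.9820)
ω' = (-1.0967, 1.3563, 1.0904)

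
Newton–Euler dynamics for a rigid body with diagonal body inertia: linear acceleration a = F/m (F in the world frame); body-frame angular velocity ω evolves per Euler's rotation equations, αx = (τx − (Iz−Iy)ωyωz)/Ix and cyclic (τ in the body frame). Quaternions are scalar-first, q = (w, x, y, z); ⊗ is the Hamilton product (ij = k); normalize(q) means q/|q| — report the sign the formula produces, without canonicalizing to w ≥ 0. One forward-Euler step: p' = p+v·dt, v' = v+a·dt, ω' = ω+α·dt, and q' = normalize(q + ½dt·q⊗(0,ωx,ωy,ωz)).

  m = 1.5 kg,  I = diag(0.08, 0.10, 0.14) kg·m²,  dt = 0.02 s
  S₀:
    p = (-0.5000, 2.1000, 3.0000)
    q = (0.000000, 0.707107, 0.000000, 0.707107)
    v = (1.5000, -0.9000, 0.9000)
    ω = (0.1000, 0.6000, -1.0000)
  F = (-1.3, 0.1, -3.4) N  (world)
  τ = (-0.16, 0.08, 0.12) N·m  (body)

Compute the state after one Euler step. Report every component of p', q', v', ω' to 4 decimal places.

ω×(Iω) gyroscopic = (-0.0240, 0.0060, 0.0012)
(τ − ω×Iω)/I = (-1.7000, 0.7400, 0.8486)
ω' = ω + α·dt = (0.0660, 0.6148, -0.9830)
Hamilton product q⊗(0,ω) = (0.6363963, -0.4242642, 0.7778177, 0.4242642)
q + ½dt·q⊗(0,ω), renormalized = (0.0064, 0.7028, 0.0078, 0.7113)
linear accel F/m = (-0.8667, 0.0667, -2.2667)
p' = p + v·dt = (-0.4700, 2.0820, 3.0180)
v + (F/m)dt = (1.4827, -0.8987, 0.8547)

p' = (-0.4700, 2.0820, 3.0180)
q' = (0.0064, 0.7028, 0.0078, 0.7113)
v' = (1.4827, -0.8987, 0.8547)
ω' = (0.0660, 0.6148, -0.9830)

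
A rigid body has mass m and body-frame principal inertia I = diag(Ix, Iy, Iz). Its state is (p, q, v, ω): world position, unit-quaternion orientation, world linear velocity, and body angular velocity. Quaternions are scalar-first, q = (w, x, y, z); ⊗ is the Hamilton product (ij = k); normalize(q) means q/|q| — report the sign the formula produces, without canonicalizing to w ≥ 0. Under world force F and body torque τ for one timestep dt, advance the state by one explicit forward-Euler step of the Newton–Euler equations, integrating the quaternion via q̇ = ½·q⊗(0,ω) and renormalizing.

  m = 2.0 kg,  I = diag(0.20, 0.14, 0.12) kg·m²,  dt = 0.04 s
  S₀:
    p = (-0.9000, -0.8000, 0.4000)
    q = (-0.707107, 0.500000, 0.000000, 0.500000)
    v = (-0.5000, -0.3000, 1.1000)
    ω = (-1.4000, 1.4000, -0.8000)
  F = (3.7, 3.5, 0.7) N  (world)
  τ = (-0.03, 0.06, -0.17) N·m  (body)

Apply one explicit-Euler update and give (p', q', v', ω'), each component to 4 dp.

linear accel F/m = (1.8500, 1.7500, 0.3500)
new position p' = (-0.9200, -0.8120, 0.4440)
new velocity v' = (-0.4260, -0.2300, 1.1140)
ω×(Iω) gyroscopic = (0.0224, 0.0896, 0.1176)
α = I⁻¹(τ − ω×Iω) = (-0.2620, -0.2114, -2.3967)
new body rate ω' = (-1.4105, 1.3915, -0.8959)
Hamilton product q⊗(0,ω) = (1.1000000, 0.2899498, -1.2899498, 1.2656856)
updated quaternion q' = (-0.6845, 0.5053, -0.0258, 0.5248)

p' = (-0.9200, -0.8120, 0.4440)
q' = (-0.6845, 0.5053, -0.0258, 0.5248)
v' = (-0.4260, -0.2300, 1.1140)
ω' = (-1.4105, 1.3915, -0.8959)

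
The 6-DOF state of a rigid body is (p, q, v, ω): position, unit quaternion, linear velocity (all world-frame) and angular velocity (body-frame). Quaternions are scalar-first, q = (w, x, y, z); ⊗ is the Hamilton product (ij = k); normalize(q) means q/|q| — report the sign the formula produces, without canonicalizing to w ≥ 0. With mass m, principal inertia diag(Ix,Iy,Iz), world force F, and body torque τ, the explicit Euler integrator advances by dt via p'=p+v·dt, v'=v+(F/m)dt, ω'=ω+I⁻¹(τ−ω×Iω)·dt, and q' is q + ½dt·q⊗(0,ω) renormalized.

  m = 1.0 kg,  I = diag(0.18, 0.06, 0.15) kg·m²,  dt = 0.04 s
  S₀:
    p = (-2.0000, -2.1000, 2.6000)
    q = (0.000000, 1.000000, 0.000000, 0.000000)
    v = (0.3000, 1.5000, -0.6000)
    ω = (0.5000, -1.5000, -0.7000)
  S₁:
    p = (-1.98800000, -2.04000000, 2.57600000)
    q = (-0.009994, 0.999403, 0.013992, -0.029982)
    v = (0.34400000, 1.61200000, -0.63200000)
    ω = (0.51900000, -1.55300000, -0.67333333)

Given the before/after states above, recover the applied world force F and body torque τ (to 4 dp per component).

F = (1.1000, 2.8000, -0.8000)
τ = (0.1800, -0.0900, 0.1900)

rate change Δω = (0.01900000, -0.05300000, 0.02666667)
ω₀×(Iω₀) = (0.0945, -0.0105, 0.0900)
τ = I·(Δω/dt) + ω₀×(Iω₀) = (0.1800, -0.0900, 0.1900)
velocity change Δv = (0.04400000, 0.11200000, -0.03200000)
m·(v₁−v₀)/dt = (1.1000, 2.8000, -0.8000)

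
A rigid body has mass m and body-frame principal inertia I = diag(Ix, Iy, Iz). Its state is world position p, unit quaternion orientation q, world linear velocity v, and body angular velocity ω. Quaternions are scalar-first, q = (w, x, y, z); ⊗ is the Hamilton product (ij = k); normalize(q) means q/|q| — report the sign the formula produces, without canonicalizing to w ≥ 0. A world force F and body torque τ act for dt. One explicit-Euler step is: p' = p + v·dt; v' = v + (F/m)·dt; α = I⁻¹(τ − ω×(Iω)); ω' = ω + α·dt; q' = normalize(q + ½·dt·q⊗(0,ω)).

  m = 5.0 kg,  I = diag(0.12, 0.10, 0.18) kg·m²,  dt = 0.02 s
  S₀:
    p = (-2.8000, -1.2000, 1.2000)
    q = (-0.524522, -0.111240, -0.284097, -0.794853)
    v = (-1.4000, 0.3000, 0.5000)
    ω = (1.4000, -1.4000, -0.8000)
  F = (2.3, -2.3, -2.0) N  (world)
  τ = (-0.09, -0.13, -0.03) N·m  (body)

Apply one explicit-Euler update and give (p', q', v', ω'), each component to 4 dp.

p' = (-2.8280, -1.1940, 1.2100)
q' = (-0.5332, -0.1274, -0.2887, -0.7849)
v' = (-1.3908, 0.2908, 0.4920)
ω' = (1.3701, -1.4394, -0.8077)

a = F/m = (0.4600, -0.4600, -0.4000)
new position p' = (-2.8280, -1.1940, 1.2100)
v + (F/m)dt = (-1.3908, 0.2908, 0.4920)
gyro term ω×Iω = (0.0896, 0.0672, 0.0392)
(τ − ω×Iω)/I = (-1.4967, -1.9720, -0.3844)
new body rate ω' = (1.3701, -1.4394, -0.8077)
2q̇ = q⊗(0,ω) = (-0.8778822, -1.6198474, -0.4674554, 0.9730894)
q' = normalize(q + ½dt·q⊗(0,ω)) = (-0.5332, -0.1274, -0.2887, -0.7849)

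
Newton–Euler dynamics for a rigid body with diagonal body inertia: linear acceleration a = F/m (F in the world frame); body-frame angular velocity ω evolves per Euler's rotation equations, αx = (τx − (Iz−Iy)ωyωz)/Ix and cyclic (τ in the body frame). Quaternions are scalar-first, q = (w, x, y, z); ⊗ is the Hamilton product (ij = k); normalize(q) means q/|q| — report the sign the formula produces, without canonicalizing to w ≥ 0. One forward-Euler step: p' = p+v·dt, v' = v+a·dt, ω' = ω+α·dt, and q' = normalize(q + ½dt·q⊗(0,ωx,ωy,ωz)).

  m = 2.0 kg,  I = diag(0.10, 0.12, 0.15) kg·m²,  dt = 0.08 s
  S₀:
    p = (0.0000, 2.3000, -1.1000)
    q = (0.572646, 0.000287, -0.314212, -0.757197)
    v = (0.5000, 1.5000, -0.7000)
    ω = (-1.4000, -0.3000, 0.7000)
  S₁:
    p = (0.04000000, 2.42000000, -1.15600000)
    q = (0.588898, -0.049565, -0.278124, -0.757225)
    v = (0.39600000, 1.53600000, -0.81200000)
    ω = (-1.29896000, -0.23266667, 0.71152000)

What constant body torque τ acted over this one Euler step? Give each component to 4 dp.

rate change Δω = (0.10104000, 0.06733333, 0.01152000)
τ = I·(Δω/dt) + ω₀×(Iω₀) = (0.1200, 0.1500, 0.0300)

τ = (0.1200, 0.1500, 0.0300)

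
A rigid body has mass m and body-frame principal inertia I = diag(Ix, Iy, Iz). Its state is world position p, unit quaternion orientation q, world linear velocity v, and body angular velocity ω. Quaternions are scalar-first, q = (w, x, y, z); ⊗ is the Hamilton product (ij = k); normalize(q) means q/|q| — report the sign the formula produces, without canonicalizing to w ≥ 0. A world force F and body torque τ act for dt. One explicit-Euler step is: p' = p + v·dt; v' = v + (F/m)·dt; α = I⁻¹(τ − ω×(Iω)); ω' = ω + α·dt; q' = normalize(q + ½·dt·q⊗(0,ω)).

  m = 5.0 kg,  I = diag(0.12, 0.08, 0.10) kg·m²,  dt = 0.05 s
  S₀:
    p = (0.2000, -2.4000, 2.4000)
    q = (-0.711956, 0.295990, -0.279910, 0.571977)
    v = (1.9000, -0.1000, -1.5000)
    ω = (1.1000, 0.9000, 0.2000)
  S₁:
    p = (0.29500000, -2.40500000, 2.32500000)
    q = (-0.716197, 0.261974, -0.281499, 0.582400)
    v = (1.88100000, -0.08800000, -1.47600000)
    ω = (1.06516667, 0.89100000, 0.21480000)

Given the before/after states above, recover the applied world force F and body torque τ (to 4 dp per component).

F = (-1.9000, 1.2000, 2.4000)
τ = (-0.0800, -0.0100, -0.0100)

rate change Δω = (-0.03483333, -0.00900000, 0.01480000)
precession coupling = (0.0036, 0.0044, -0.0396)
τ = I·(Δω/dt) + ω₀×(Iω₀) = (-0.0800, -0.0100, -0.0100)
v₁ − v₀ = (-0.01900000, 0.01200000, 0.02400000)
applied force F = (-1.9000, 1.2000, 2.4000)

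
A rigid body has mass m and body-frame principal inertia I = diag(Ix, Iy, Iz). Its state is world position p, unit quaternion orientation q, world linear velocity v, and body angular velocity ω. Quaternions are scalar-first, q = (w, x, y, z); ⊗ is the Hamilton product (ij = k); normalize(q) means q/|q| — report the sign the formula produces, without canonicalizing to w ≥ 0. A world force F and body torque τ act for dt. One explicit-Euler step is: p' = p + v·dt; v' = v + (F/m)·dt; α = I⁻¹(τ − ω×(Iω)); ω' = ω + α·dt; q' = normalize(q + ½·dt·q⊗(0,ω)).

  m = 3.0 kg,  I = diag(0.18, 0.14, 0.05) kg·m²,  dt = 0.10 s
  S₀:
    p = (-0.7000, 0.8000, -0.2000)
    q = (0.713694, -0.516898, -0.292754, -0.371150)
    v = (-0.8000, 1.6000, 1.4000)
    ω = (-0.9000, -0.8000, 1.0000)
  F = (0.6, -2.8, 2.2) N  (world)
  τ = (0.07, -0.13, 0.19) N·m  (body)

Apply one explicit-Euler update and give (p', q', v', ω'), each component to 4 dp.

p' = (-0.7800, 0.9600, -0.0600)
q' = (0.6952, -0.5767, -0.2779, -0.3270)
v' = (-0.7800, 1.5067, 1.4733)
ω' = (-0.9011, -0.8093, 1.4376)

p + v·dt = (-0.7800, 0.9600, -0.0600)
new velocity v' = (-0.7800, 1.5067, 1.4733)
α = I⁻¹(τ − ω×Iω) = (-0.0111, -0.0929, 4.3760)
new body rate ω' = (-0.9011, -0.8093, 1.4376)
q⊗(0,ω) = (-0.3282614, -1.2319986, 0.2799778, 0.8637338)
q + ½dt·q⊗(0,ω), renormalized = (0.6952, -0.5767, -0.2779, -0.3270)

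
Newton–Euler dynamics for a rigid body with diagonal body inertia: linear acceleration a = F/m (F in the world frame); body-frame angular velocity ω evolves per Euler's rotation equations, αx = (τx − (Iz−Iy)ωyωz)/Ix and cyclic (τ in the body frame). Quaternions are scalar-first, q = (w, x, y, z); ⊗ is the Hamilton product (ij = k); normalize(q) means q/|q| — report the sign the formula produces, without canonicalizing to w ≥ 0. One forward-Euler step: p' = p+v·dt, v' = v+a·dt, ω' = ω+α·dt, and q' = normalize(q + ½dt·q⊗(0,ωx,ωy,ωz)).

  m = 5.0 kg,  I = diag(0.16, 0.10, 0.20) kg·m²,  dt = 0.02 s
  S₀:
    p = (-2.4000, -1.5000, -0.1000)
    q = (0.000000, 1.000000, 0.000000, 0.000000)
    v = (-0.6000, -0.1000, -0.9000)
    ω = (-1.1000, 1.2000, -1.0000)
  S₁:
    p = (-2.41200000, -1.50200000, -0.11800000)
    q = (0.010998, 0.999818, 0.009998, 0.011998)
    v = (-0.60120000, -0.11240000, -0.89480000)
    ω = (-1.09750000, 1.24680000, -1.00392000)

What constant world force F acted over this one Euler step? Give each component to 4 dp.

velocity change Δv = (-0.00120000, -0.01240000, 0.00520000)
F = m·Δv/dt = (-0.3000, -3.1000, 1.3000)

F = (-0.3000, -3.1000, 1.3000)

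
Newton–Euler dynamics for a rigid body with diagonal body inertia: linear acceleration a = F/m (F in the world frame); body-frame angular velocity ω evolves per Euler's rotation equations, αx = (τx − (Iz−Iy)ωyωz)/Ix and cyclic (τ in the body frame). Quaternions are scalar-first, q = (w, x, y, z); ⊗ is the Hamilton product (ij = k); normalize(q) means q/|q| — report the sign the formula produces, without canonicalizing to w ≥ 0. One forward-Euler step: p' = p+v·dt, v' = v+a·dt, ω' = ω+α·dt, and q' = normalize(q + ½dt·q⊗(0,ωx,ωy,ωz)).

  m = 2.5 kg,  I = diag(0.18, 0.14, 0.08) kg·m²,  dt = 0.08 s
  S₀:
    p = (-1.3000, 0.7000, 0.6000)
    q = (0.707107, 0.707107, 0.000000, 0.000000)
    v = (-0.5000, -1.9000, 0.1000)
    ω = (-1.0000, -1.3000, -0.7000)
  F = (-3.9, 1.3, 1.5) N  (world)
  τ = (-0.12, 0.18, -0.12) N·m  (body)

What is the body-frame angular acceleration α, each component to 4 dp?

precession coupling ω×(Iω) = (-0.0546, 0.0700, -0.0520)
angular accel α = (-0.3633, 0.7857, -0.8500)

α = (-0.3633, 0.7857, -0.8500)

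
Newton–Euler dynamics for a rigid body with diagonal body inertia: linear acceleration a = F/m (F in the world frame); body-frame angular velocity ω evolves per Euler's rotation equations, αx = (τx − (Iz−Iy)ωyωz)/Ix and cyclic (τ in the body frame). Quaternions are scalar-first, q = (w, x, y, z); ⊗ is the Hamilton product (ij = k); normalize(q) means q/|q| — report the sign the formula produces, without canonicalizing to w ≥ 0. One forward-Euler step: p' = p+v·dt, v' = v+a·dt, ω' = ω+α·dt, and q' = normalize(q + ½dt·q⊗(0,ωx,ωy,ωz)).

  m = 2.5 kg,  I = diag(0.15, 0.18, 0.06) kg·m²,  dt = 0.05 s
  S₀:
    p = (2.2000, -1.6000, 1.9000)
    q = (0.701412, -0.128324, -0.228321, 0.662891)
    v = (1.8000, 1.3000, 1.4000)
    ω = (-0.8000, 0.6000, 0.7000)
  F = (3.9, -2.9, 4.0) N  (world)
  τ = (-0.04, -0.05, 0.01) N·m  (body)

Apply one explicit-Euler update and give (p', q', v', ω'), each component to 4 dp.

p' = (2.2900, -1.5350, 1.9700)
q' = (0.6903, -0.1562, -0.2287, 0.6684)
v' = (1.8780, 1.2420, 1.4800)
ω' = (-0.7965, 0.6001, 0.7203)

ω×(Iω) gyroscopic = (-0.0504, -0.0504, -0.0144)
α = I⁻¹(τ − ω×Iω) = (0.0693, 0.0022, 0.4067)
ω' = ω + α·dt = (-0.7965, 0.6001, 0.7203)
Hamilton product q⊗(0,ω) = (-0.4296903, -1.1186889, -0.0196388, 0.2313372)
updated quaternion q' = (0.6903, -0.1562, -0.2287, 0.6684)
p' = p + v·dt = (2.2900, -1.5350, 1.9700)
v' = v + a·dt = (1.8780, 1.2420, 1.4800)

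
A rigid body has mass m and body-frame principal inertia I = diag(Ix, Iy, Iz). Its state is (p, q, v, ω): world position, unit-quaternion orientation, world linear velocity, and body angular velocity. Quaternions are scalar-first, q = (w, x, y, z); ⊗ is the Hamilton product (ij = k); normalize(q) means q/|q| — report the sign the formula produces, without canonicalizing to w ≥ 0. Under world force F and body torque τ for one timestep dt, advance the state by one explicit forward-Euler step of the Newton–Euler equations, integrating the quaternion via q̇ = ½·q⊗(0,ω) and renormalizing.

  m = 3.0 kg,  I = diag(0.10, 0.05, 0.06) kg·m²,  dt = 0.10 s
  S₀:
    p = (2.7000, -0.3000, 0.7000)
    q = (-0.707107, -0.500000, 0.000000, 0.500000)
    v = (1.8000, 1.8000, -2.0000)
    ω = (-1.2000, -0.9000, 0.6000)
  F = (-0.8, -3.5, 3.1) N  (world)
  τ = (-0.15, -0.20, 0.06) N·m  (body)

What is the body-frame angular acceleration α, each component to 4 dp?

gyro term ω×Iω = (-0.0054, -0.0288, -0.0540)
angular accel α = (-1.4460, -3.4240, 1.9000)

α = (-1.4460, -3.4240, 1.9000)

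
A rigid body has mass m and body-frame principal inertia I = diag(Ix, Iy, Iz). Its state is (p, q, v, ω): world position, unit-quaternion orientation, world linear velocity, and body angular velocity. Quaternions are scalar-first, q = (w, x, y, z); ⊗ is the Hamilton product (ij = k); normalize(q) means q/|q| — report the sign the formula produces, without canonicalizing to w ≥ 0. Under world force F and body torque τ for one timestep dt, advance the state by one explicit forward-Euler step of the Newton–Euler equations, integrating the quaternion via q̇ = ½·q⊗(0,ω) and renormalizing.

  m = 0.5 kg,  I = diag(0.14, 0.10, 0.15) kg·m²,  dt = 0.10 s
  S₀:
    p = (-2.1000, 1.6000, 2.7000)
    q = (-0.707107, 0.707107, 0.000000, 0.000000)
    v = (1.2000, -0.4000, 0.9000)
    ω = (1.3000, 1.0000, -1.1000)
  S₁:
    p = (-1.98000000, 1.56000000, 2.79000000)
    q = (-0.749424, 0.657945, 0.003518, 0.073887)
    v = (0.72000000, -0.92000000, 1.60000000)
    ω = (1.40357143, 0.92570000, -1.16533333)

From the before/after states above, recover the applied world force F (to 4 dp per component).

velocity change Δv = (-0.48000000, -0.52000000, 0.70000000)
F = m·Δv/dt = (-2.4000, -2.6000, 3.5000)

F = (-2.4000, -2.6000, 3.5000)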